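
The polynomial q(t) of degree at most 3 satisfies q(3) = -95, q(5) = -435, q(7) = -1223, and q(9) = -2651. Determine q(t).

q(t) = -4t^3 + 4t^2 - 6t - 5

Using the Lagrange interpolation formula with nodes 3, 5, 7, 9:
  L_0(t) = (t - 5)(t - 7)(t - 9) / -48
  L_1(t) = (t - 3)(t - 7)(t - 9) / 16
  L_2(t) = (t - 3)(t - 5)(t - 9) / -16
  L_3(t) = (t - 3)(t - 5)(t - 7) / 48
Then q(t) = -95·L_0(t) - 435·L_1(t) - 1223·L_2(t) - 2651·L_3(t).
Expanding and collecting terms gives q(t) = -4t^3 + 4t^2 - 6t - 5.
Check: q(5) = -435. ✓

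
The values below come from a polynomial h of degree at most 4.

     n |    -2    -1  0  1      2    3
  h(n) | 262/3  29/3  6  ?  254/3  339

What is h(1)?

55/3

The 5 known points determine the degree-4 polynomial uniquely.
Write h(n) = an^4 + bn^3 + cn^2 + dn + e. Substituting each data point gives a linear system:
  16a - 8b + 4c - 2d + e = 262/3
  a - b + c - d + e = 29/3
  e = 6
  16a + 8b + 4c + 2d + e = 254/3
  81a + 27b + 9c + 3d + e = 339
Solving the system yields a = 4, b = -5/3, c = 4, d = 6, e = 6.
So h(n) = 4n⁴ - (5/3)n³ + 4n² + 6n + 6.
Then h(1) = 55/3.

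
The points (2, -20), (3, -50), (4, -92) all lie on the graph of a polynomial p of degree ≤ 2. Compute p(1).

Write p(x) = ax^2 + bx + c. Substituting each data point gives a linear system:
  4a + 2b + c = -20
  9a + 3b + c = -50
  16a + 4b + c = -92
Solving the system yields a = -6, b = 0, c = 4.
So p(x) = -6x^2 + 4.
Then p(1) = -2.

-2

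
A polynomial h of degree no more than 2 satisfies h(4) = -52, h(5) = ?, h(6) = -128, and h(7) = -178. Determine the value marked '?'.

The 3 known points determine the degree-2 polynomial uniquely.
Write h(u) = au^2 + bu + c. Substituting each data point gives a linear system:
  16a + 4b + c = -52
  36a + 6b + c = -128
  49a + 7b + c = -178
Solving the system yields a = -4, b = 2, c = 4.
So h(u) = -4u^2 + 2u + 4.
Then h(5) = -86.

-86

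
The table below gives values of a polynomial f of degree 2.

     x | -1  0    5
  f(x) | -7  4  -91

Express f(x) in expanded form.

f(x) = -5x^2 + 6x + 4

Using the Lagrange interpolation formula with nodes -1, 0, 5:
  L_0(x) = x(x - 5) / 6
  L_1(x) = (x + 1)(x - 5) / -5
  L_2(x) = (x + 1)x / 30
Then f(x) = -7·L_0(x) + 4·L_1(x) - 91·L_2(x).
Expanding and collecting terms gives f(x) = -5x² + 6x + 4.
Check: f(0) = 4. ✓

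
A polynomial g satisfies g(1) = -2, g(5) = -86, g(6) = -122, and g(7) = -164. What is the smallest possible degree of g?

2

Divided differences on the nodes 1, 5, 6, 7:
  order 0: -2  -86  -122  -164
  order 1: -21  -36  -42
  order 2: -3  -3
  order 3: 0
The order-2 divided differences are all -3 (nonzero) and every higher order vanishes, so the data lies on a polynomial of degree exactly 2.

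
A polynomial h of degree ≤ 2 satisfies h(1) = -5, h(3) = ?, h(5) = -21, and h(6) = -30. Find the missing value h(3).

-9

The 3 known points determine the degree-2 polynomial uniquely.
Write h(u) = au^2 + bu + c. Substituting each data point gives a linear system:
  a + b + c = -5
  25a + 5b + c = -21
  36a + 6b + c = -30
Solving the system yields a = -1, b = 2, c = -6.
So h(u) = -u^2 + 2u - 6.
Then h(3) = -9.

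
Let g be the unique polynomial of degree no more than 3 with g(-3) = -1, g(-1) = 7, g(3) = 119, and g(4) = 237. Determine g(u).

Using the Lagrange interpolation formula with nodes -3, -1, 3, 4:
  L_0(u) = (u + 1)(u - 3)(u - 4) / -84
  L_1(u) = (u + 3)(u - 3)(u - 4) / 40
  L_2(u) = (u + 3)(u + 1)(u - 4) / -24
  L_3(u) = (u + 3)(u + 1)(u - 3) / 35
Then g(u) = -1·L_0(u) + 7·L_1(u) + 119·L_2(u) + 237·L_3(u).
Expanding and collecting terms gives g(u) = 2u³ + 6u² + 2u + 5.
Check: g(-3) = -1. ✓

g(u) = 2u^3 + 6u^2 + 2u + 5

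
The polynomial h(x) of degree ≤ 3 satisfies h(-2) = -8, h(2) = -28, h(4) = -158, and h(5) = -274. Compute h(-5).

Write h(x) = ax^3 + bx^2 + cx + d. Substituting each data point gives a linear system:
  -8a + 4b - 2c + d = -8
  8a + 4b + 2c + d = -28
  64a + 16b + 4c + d = -158
  125a + 25b + 5c + d = -274
Solving the system yields a = -1, b = -6, c = -1, d = 6.
So h(x) = -x^3 - 6x^2 - x + 6.
Then h(-5) = -14.

-14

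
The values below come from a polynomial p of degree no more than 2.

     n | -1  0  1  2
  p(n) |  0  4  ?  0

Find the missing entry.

4

On equispaced nodes a degree-2 polynomial has vanishing third forward difference, so
  - p(-1) + 3·p(0) - 3·p(1) + p(2) = 0.
Substituting the known values and solving for p(1):
  -3·p(1) = -12
  p(1) = 4.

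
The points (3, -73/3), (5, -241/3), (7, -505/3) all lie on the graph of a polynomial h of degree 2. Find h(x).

h(x) = -4x^2 + 4x - 1/3

Write h(x) = ax^2 + bx + c. Substituting each data point gives a linear system:
  9a + 3b + c = -73/3
  25a + 5b + c = -241/3
  49a + 7b + c = -505/3
Solving the system yields a = -4, b = 4, c = -1/3.
So h(x) = -4x^2 + 4x - 1/3.
Check: h(7) = -505/3. ✓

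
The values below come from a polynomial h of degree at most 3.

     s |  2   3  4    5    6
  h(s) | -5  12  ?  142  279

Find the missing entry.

57

On equispaced nodes a degree-3 polynomial has vanishing fourth forward difference, so
  h(2) - 4·h(3) + 6·h(4) - 4·h(5) + h(6) = 0.
Substituting the known values and solving for h(4):
  6·h(4) = 342
  h(4) = 57.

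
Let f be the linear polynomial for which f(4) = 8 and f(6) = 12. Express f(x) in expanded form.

f(x) = 2x

Write f(x) = ax + b. Substituting each data point gives a linear system:
  4a + b = 8
  6a + b = 12
Solving the system yields a = 2, b = 0.
So f(x) = 2x.
Check: f(6) = 12. ✓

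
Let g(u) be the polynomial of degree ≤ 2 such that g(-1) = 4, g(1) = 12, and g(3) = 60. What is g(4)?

99

Forward differences of the values at u = -1, 1, 3:
  g  : 4  12  60
  Δ  : 8  48
  Δ^2: 40
The second differences are constant, confirming degree 2.
Interpolating (Newton forward form) and evaluating at u = 4 gives g(4) = 99.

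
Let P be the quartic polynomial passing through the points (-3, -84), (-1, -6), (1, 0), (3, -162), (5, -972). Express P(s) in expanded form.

P(s) = -s^4 - 2s^3 - 5s^2 + 5s + 3

Using the Lagrange interpolation formula with nodes -3, -1, 1, 3, 5:
  L_0(s) = (s + 1)(s - 1)(s - 3)(s - 5) / 384
  L_1(s) = (s + 3)(s - 1)(s - 3)(s - 5) / -96
  L_2(s) = (s + 3)(s + 1)(s - 3)(s - 5) / 64
  L_3(s) = (s + 3)(s + 1)(s - 1)(s - 5) / -96
  L_4(s) = (s + 3)(s + 1)(s - 1)(s - 3) / 384
Then P(s) = -84·L_0(s) - 6·L_1(s) + 0·L_2(s) - 162·L_3(s) - 972·L_4(s).
Expanding and collecting terms gives P(s) = -s^4 - 2s^3 - 5s^2 + 5s + 3.
Check: P(1) = 0. ✓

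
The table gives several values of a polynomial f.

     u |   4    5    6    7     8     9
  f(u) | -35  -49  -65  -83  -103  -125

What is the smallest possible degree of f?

2

Forward differences of the values at u = 4, 5, 6, 7, 8, 9:
  f  : -35  -49  -65  -83  -103  -125
  Δ  : -14  -16  -18  -20  -22
  Δ^2: -2  -2  -2  -2
  Δ^3: 0  0  0
  Δ^4: 0  0
  Δ^5: 0
The second differences are constant (-2) and nonzero, while all higher differences vanish, so the minimal degree is 2.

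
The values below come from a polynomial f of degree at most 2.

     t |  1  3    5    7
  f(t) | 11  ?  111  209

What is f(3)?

45

On equispaced nodes a degree-2 polynomial has vanishing third forward difference, so
  - f(1) + 3·f(3) - 3·f(5) + f(7) = 0.
Substituting the known values and solving for f(3):
  3·f(3) = 135
  f(3) = 45.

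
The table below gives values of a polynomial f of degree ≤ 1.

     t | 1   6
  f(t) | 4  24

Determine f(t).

Using the Lagrange interpolation formula with nodes 1, 6:
  L_0(t) = (t - 6) / -5
  L_1(t) = (t - 1) / 5
Then f(t) = 4·L_0(t) + 24·L_1(t).
Expanding and collecting terms gives f(t) = 4t.
Check: f(6) = 24. ✓

f(t) = 4t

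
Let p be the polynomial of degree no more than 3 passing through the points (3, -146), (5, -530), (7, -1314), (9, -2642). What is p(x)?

Using the Lagrange interpolation formula with nodes 3, 5, 7, 9:
  L_0(x) = (x - 5)(x - 7)(x - 9) / -48
  L_1(x) = (x - 3)(x - 7)(x - 9) / 16
  L_2(x) = (x - 3)(x - 5)(x - 9) / -16
  L_3(x) = (x - 3)(x - 5)(x - 7) / 48
Then p(x) = -146·L_0(x) - 530·L_1(x) - 1314·L_2(x) - 2642·L_3(x).
Expanding and collecting terms gives p(x) = -3x^3 - 5x^2 - 5x - 5.
Check: p(5) = -530. ✓

p(x) = -3x^3 - 5x^2 - 5x - 5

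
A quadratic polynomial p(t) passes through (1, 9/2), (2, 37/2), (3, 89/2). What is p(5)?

265/2

Forward differences of the values at t = 1, 2, 3:
  p  : 9/2  37/2  89/2
  Δ  : 14  26
  Δ^2: 12
The second differences are constant, confirming degree 2.
Interpolating (Newton forward form) and evaluating at t = 5 gives p(5) = 265/2.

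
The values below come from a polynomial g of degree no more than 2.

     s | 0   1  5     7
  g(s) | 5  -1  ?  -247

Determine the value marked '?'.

The 3 known points determine the degree-2 polynomial uniquely.
Write g(s) = as^2 + bs + c. Substituting each data point gives a linear system:
  c = 5
  a + b + c = -1
  49a + 7b + c = -247
Solving the system yields a = -5, b = -1, c = 5.
So g(s) = -5s^2 - s + 5.
Then g(5) = -125.

-125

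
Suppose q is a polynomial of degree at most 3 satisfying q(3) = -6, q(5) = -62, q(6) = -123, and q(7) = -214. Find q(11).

-998

Write q(n) = an^3 + bn^2 + cn + d. Substituting each data point gives a linear system:
  27a + 9b + 3c + d = -6
  125a + 25b + 5c + d = -62
  216a + 36b + 6c + d = -123
  343a + 49b + 7c + d = -214
Solving the system yields a = -1, b = 3, c = -3, d = 3.
So q(n) = -n^3 + 3n^2 - 3n + 3.
Then q(11) = -998.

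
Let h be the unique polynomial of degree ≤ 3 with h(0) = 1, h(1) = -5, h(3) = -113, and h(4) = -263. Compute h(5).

Write h(x) = ax^3 + bx^2 + cx + d. Substituting each data point gives a linear system:
  d = 1
  a + b + c + d = -5
  27a + 9b + 3c + d = -113
  64a + 16b + 4c + d = -263
Solving the system yields a = -4, b = 0, c = -2, d = 1.
So h(x) = -4x³ - 2x + 1.
Then h(5) = -509.

-509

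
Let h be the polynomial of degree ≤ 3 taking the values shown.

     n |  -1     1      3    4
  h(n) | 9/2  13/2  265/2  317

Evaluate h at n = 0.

5

Using the Lagrange interpolation formula with nodes -1, 1, 3, 4:
  L_0(n) = (n - 1)(n - 3)(n - 4) / -40
  L_1(n) = (n + 1)(n - 3)(n - 4) / 12
  L_2(n) = (n + 1)(n - 1)(n - 4) / -8
  L_3(n) = (n + 1)(n - 1)(n - 3) / 15
Then h(n) = 9/2·L_0(n) + 13/2·L_1(n) + 265/2·L_2(n) + 317·L_3(n).
Expanding and collecting terms gives h(n) = 5n^3 + (1/2)n^2 - 4n + 5.
Evaluating at n = 0: h(0) = 5.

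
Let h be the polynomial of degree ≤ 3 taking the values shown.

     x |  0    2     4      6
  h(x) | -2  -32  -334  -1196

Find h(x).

Using the Lagrange interpolation formula with nodes 0, 2, 4, 6:
  L_0(x) = (x - 2)(x - 4)(x - 6) / -48
  L_1(x) = x(x - 4)(x - 6) / 16
  L_2(x) = x(x - 2)(x - 6) / -16
  L_3(x) = x(x - 2)(x - 4) / 48
Then h(x) = -2·L_0(x) - 32·L_1(x) - 334·L_2(x) - 1196·L_3(x).
Expanding and collecting terms gives h(x) = -6x^3 + 2x^2 + 5x - 2.
Check: h(2) = -32. ✓

h(x) = -6x^3 + 2x^2 + 5x - 2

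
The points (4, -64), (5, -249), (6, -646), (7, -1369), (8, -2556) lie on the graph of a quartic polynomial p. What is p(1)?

-1

Forward differences of the values at s = 4, 5, 6, 7, 8:
  p  : -64  -249  -646  -1369  -2556
  Δ  : -185  -397  -723  -1187
  Δ^2: -212  -326  -464
  Δ^3: -114  -138
  Δ^4: -24
The fourth differences are constant, confirming degree 4.
Interpolating (Newton forward form) and evaluating at s = 1 gives p(1) = -1.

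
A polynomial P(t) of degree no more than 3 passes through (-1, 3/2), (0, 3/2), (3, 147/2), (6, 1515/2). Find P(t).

Using the Lagrange interpolation formula with nodes -1, 0, 3, 6:
  L_0(t) = t(t - 3)(t - 6) / -28
  L_1(t) = (t + 1)(t - 3)(t - 6) / 18
  L_2(t) = (t + 1)t(t - 6) / -36
  L_3(t) = (t + 1)t(t - 3) / 126
Then P(t) = 3/2·L_0(t) + 3/2·L_1(t) + 147/2·L_2(t) + 1515/2·L_3(t).
Expanding and collecting terms gives P(t) = 4t³ - 2t² - 6t + 3/2.
Check: P(0) = 3/2. ✓

P(t) = 4t^3 - 2t^2 - 6t + 3/2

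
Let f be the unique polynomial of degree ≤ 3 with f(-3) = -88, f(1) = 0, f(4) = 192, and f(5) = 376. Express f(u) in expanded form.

f(u) = 3u^3 + u - 4

Write f(u) = au^3 + bu^2 + cu + d. Substituting each data point gives a linear system:
  -27a + 9b - 3c + d = -88
  a + b + c + d = 0
  64a + 16b + 4c + d = 192
  125a + 25b + 5c + d = 376
Solving the system yields a = 3, b = 0, c = 1, d = -4.
So f(u) = 3u^3 + u - 4.
Check: f(1) = 0. ✓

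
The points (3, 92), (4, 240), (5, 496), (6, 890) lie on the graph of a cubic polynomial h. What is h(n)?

Write h(n) = an^3 + bn^2 + cn + d. Substituting each data point gives a linear system:
  27a + 9b + 3c + d = 92
  64a + 16b + 4c + d = 240
  125a + 25b + 5c + d = 496
  216a + 36b + 6c + d = 890
Solving the system yields a = 5, b = -6, c = 5, d = -4.
So h(n) = 5n^3 - 6n^2 + 5n - 4.
Check: h(3) = 92. ✓

h(n) = 5n^3 - 6n^2 + 5n - 4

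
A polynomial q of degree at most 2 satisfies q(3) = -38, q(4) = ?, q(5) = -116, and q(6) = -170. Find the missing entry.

On equispaced nodes a degree-2 polynomial has vanishing third forward difference, so
  - q(3) + 3·q(4) - 3·q(5) + q(6) = 0.
Substituting the known values and solving for q(4):
  3·q(4) = -216
  q(4) = -72.

-72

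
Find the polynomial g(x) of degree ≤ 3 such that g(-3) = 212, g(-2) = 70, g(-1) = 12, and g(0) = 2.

g(x) = -6x^3 + 6x^2 + 2x + 2

Using the Lagrange interpolation formula with nodes -3, -2, -1, 0:
  L_0(x) = (x + 2)(x + 1)x / -6
  L_1(x) = (x + 3)(x + 1)x / 2
  L_2(x) = (x + 3)(x + 2)x / -2
  L_3(x) = (x + 3)(x + 2)(x + 1) / 6
Then g(x) = 212·L_0(x) + 70·L_1(x) + 12·L_2(x) + 2·L_3(x).
Expanding and collecting terms gives g(x) = -6x³ + 6x² + 2x + 2.
Check: g(-2) = 70. ✓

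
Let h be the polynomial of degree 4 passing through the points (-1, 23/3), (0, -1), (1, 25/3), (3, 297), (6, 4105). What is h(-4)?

2585/3

Write h(u) = au^4 + bu^3 + cu^2 + du + e. Substituting each data point gives a linear system:
  a - b + c - d + e = 23/3
  e = -1
  a + b + c + d + e = 25/3
  81a + 27b + 9c + 3d + e = 297
  1296a + 216b + 36c + 6d + e = 4105
Solving the system yields a = 3, b = 0, c = 6, d = 1/3, e = -1.
So h(u) = 3u^4 + 6u^2 + (1/3)u - 1.
Then h(-4) = 2585/3.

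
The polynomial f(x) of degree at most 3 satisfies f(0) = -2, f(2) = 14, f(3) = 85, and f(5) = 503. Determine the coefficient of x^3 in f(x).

5

Write f(x) = ax^3 + bx^2 + cx + d. Substituting each data point gives a linear system:
  d = -2
  8a + 4b + 2c + d = 14
  27a + 9b + 3c + d = 85
  125a + 25b + 5c + d = 503
Solving the system yields a = 5, b = -4, c = -4, d = -2.
So f(x) = 5x³ - 4x² - 4x - 2.
The leading coefficient is 5.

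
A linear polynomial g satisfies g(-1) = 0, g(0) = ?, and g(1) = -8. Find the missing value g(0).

-4

The 2 known points determine the degree-1 polynomial uniquely.
Write g(t) = at + b. Substituting each data point gives a linear system:
  -a + b = 0
  a + b = -8
Solving the system yields a = -4, b = -4.
So g(t) = -4t - 4.
Then g(0) = -4.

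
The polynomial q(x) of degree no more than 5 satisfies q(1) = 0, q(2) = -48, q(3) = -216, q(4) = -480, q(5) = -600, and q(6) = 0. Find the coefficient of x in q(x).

Write q(x) = ax^5 + bx^4 + cx^3 + dx^2 + ex + k. Substituting each data point gives a linear system:
  a + b + c + d + e + k = 0
  32a + 16b + 8c + 4d + 2e + k = -48
  243a + 81b + 27c + 9d + 3e + k = -216
  1024a + 256b + 64c + 16d + 4e + k = -480
  3125a + 625b + 125c + 25d + 5e + k = -600
  7776a + 1296b + 216c + 36d + 6e + k = 0
Solving the system yields a = 1, b = -6, c = -1, d = 6, e = 0, k = 0.
So q(x) = x^5 - 6x^4 - x^3 + 6x^2.
The coefficient of x is 0.

0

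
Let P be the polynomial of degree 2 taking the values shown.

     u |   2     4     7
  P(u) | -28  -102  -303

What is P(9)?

Using the Lagrange interpolation formula with nodes 2, 4, 7:
  L_0(u) = (u - 4)(u - 7) / 10
  L_1(u) = (u - 2)(u - 7) / -6
  L_2(u) = (u - 2)(u - 4) / 15
Then P(u) = -28·L_0(u) - 102·L_1(u) - 303·L_2(u).
Expanding and collecting terms gives P(u) = -6u² - u - 2.
Evaluating at u = 9: P(9) = -497.

-497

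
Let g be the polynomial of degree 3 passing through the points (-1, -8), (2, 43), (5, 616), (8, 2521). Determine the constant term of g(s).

Write g(s) = as^3 + bs^2 + cs + d. Substituting each data point gives a linear system:
  -a + b - c + d = -8
  8a + 4b + 2c + d = 43
  125a + 25b + 5c + d = 616
  512a + 64b + 8c + d = 2521
Solving the system yields a = 5, b = -1, c = 3, d = 1.
So g(s) = 5s^3 - s^2 + 3s + 1.
The constant term is 1.

1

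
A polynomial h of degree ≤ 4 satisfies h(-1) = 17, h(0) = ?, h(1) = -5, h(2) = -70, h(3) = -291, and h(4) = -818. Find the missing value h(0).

6

On equispaced nodes a degree-4 polynomial has vanishing fifth forward difference, so
  - h(-1) + 5·h(0) - 10·h(1) + 10·h(2) - 5·h(3) + h(4) = 0.
Substituting the known values and solving for h(0):
  5·h(0) = 30
  h(0) = 6.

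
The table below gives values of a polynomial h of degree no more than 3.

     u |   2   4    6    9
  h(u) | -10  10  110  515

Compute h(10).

Write h(u) = au^3 + bu^2 + cu + d. Substituting each data point gives a linear system:
  8a + 4b + 2c + d = -10
  64a + 16b + 4c + d = 10
  216a + 36b + 6c + d = 110
  729a + 81b + 9c + d = 515
Solving the system yields a = 1, b = -2, c = -6, d = 2.
So h(u) = u^3 - 2u^2 - 6u + 2.
Then h(10) = 742.

742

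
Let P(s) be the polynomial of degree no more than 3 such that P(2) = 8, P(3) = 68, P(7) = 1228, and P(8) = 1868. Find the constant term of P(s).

-4

Write P(s) = as^3 + bs^2 + cs + d. Substituting each data point gives a linear system:
  8a + 4b + 2c + d = 8
  27a + 9b + 3c + d = 68
  343a + 49b + 7c + d = 1228
  512a + 64b + 8c + d = 1868
Solving the system yields a = 4, b = -2, c = -6, d = -4.
So P(s) = 4s³ - 2s² - 6s - 4.
The constant term is -4.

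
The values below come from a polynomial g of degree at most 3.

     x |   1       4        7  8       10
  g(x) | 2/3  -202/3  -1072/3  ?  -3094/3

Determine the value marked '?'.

The 4 known points determine the degree-3 polynomial uniquely.
Write g(x) = ax^3 + bx^2 + cx + d. Substituting each data point gives a linear system:
  a + b + c + d = 2/3
  64a + 16b + 4c + d = -202/3
  343a + 49b + 7c + d = -1072/3
  1000a + 100b + 10c + d = -3094/3
Solving the system yields a = -1, b = -1/3, c = 0, d = 2.
So g(x) = -x^3 - (1/3)x^2 + 2.
Then g(8) = -1594/3.

-1594/3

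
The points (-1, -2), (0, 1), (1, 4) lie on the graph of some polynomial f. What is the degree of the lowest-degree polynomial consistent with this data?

1

Forward differences of the values at s = -1, 0, 1:
  f  : -2  1  4
  Δ  : 3  3
  Δ^2: 0
The first differences are constant (3) and nonzero, while all higher differences vanish, so the minimal degree is 1.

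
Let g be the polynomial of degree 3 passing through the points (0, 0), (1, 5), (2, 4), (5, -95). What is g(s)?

Write g(s) = as^3 + bs^2 + cs + d. Substituting each data point gives a linear system:
  d = 0
  a + b + c + d = 5
  8a + 4b + 2c + d = 4
  125a + 25b + 5c + d = -95
Solving the system yields a = -1, b = 0, c = 6, d = 0.
So g(s) = -s^3 + 6s.
Check: g(5) = -95. ✓

g(s) = -s^3 + 6s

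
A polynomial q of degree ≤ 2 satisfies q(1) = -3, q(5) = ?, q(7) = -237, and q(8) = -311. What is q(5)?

-119

The 3 known points determine the degree-2 polynomial uniquely.
Write q(n) = an^2 + bn + c. Substituting each data point gives a linear system:
  a + b + c = -3
  49a + 7b + c = -237
  64a + 8b + c = -311
Solving the system yields a = -5, b = 1, c = 1.
So q(n) = -5n^2 + n + 1.
Then q(5) = -119.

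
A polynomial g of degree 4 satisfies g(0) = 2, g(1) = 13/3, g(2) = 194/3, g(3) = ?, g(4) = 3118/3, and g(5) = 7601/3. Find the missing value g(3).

329

On equispaced nodes a degree-4 polynomial has vanishing fifth forward difference, so
  - g(0) + 5·g(1) - 10·g(2) + 10·g(3) - 5·g(4) + g(5) = 0.
Substituting the known values and solving for g(3):
  10·g(3) = 3290
  g(3) = 329.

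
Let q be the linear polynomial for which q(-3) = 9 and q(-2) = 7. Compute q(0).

3

Write q(x) = ax + b. Substituting each data point gives a linear system:
  -3a + b = 9
  -2a + b = 7
Solving the system yields a = -2, b = 3.
So q(x) = -2x + 3.
Then q(0) = 3.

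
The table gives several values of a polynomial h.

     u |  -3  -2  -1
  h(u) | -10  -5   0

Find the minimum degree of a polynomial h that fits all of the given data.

1

Forward differences of the values at u = -3, -2, -1:
  h  : -10  -5  0
  Δ  : 5  5
  Δ^2: 0
The first differences are constant (5) and nonzero, while all higher differences vanish, so the minimal degree is 1.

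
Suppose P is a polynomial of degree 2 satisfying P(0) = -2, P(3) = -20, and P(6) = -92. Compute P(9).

-218

Write P(t) = at^2 + bt + c. Substituting each data point gives a linear system:
  c = -2
  9a + 3b + c = -20
  36a + 6b + c = -92
Solving the system yields a = -3, b = 3, c = -2.
So P(t) = -3t^2 + 3t - 2.
Then P(9) = -218.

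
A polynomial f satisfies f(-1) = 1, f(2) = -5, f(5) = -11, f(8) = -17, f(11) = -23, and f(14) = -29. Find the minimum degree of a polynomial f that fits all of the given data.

1

Forward differences of the values at x = -1, 2, 5, 8, 11, 14:
  f  : 1  -5  -11  -17  -23  -29
  Δ  : -6  -6  -6  -6  -6
  Δ^2: 0  0  0  0
  Δ^3: 0  0  0
  Δ^4: 0  0
  Δ^5: 0
The first differences are constant (-6) and nonzero, while all higher differences vanish, so the minimal degree is 1.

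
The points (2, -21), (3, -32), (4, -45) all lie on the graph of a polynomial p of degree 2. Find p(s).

Write p(s) = as^2 + bs + c. Substituting each data point gives a linear system:
  4a + 2b + c = -21
  9a + 3b + c = -32
  16a + 4b + c = -45
Solving the system yields a = -1, b = -6, c = -5.
So p(s) = -s² - 6s - 5.
Check: p(3) = -32. ✓

p(s) = -s^2 - 6s - 5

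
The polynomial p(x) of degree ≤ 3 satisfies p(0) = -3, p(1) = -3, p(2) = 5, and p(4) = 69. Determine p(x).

p(x) = x^3 + x^2 - 2x - 3

Write p(x) = ax^3 + bx^2 + cx + d. Substituting each data point gives a linear system:
  d = -3
  a + b + c + d = -3
  8a + 4b + 2c + d = 5
  64a + 16b + 4c + d = 69
Solving the system yields a = 1, b = 1, c = -2, d = -3.
So p(x) = x³ + x² - 2x - 3.
Check: p(4) = 69. ✓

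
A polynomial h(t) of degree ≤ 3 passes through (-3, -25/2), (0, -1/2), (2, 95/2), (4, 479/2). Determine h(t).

Using the Lagrange interpolation formula with nodes -3, 0, 2, 4:
  L_0(t) = t(t - 2)(t - 4) / -105
  L_1(t) = (t + 3)(t - 2)(t - 4) / 24
  L_2(t) = (t + 3)t(t - 4) / -20
  L_3(t) = (t + 3)t(t - 2) / 56
Then h(t) = -25/2·L_0(t) - 1/2·L_1(t) + 95/2·L_2(t) + 479/2·L_3(t).
Expanding and collecting terms gives h(t) = 2t³ + 6t² + 4t - 1/2.
Check: h(0) = -1/2. ✓

h(t) = 2t^3 + 6t^2 + 4t - 1/2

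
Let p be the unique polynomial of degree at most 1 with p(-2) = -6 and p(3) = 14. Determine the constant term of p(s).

2

Write p(s) = as + b. Substituting each data point gives a linear system:
  -2a + b = -6
  3a + b = 14
Solving the system yields a = 4, b = 2.
So p(s) = 4s + 2.
The constant term is 2.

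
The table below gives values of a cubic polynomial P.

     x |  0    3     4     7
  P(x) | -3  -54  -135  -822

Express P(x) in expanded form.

P(x) = -3x^3 + 5x^2 - 5x - 3

Write P(x) = ax^3 + bx^2 + cx + d. Substituting each data point gives a linear system:
  d = -3
  27a + 9b + 3c + d = -54
  64a + 16b + 4c + d = -135
  343a + 49b + 7c + d = -822
Solving the system yields a = -3, b = 5, c = -5, d = -3.
So P(x) = -3x^3 + 5x^2 - 5x - 3.
Check: P(0) = -3. ✓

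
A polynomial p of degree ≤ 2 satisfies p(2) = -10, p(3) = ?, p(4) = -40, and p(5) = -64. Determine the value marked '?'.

-22

The 3 known points determine the degree-2 polynomial uniquely.
Write p(n) = an^2 + bn + c. Substituting each data point gives a linear system:
  4a + 2b + c = -10
  16a + 4b + c = -40
  25a + 5b + c = -64
Solving the system yields a = -3, b = 3, c = -4.
So p(n) = -3n^2 + 3n - 4.
Then p(3) = -22.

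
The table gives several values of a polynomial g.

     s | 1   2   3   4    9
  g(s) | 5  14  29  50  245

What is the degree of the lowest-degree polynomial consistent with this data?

2

Divided differences on the nodes 1, 2, 3, 4, 9:
  order 0: 5  14  29  50  245
  order 1: 9  15  21  39
  order 2: 3  3  3
  order 3: 0  0
  order 4: 0
The order-2 divided differences are all 3 (nonzero) and every higher order vanishes, so the data lies on a polynomial of degree exactly 2.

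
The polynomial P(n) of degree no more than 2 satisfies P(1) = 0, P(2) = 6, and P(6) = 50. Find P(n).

P(n) = n^2 + 3n - 4

Using the Lagrange interpolation formula with nodes 1, 2, 6:
  L_0(n) = (n - 2)(n - 6) / 5
  L_1(n) = (n - 1)(n - 6) / -4
  L_2(n) = (n - 1)(n - 2) / 20
Then P(n) = 0·L_0(n) + 6·L_1(n) + 50·L_2(n).
Expanding and collecting terms gives P(n) = n^2 + 3n - 4.
Check: P(1) = 0. ✓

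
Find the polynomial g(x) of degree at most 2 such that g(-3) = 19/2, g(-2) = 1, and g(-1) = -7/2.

Write g(x) = ax^2 + bx + c. Substituting each data point gives a linear system:
  9a - 3b + c = 19/2
  4a - 2b + c = 1
  a - b + c = -7/2
Solving the system yields a = 2, b = 3/2, c = -4.
So g(x) = 2x^2 + (3/2)x - 4.
Check: g(-3) = 19/2. ✓

g(x) = 2x^2 + (3/2)x - 4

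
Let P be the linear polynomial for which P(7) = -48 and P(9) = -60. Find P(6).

Using the Lagrange interpolation formula with nodes 7, 9:
  L_0(t) = (t - 9) / -2
  L_1(t) = (t - 7) / 2
Then P(t) = -48·L_0(t) - 60·L_1(t).
Expanding and collecting terms gives P(t) = -6t - 6.
Evaluating at t = 6: P(6) = -42.

-42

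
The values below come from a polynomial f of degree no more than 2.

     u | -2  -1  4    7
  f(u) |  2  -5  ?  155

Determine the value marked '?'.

50

The 3 known points determine the degree-2 polynomial uniquely.
Write f(u) = au^2 + bu + c. Substituting each data point gives a linear system:
  4a - 2b + c = 2
  a - b + c = -5
  49a + 7b + c = 155
Solving the system yields a = 3, b = 2, c = -6.
So f(u) = 3u^2 + 2u - 6.
Then f(4) = 50.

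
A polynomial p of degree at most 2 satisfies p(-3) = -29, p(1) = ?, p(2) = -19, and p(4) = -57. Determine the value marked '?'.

-9

The 3 known points determine the degree-2 polynomial uniquely.
Write p(u) = au^2 + bu + c. Substituting each data point gives a linear system:
  9a - 3b + c = -29
  4a + 2b + c = -19
  16a + 4b + c = -57
Solving the system yields a = -3, b = -1, c = -5.
So p(u) = -3u^2 - u - 5.
Then p(1) = -9.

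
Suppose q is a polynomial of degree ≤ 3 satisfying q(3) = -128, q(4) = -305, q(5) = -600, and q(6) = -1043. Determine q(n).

q(n) = -5n^3 + n^2 + n - 5

Write q(n) = an^3 + bn^2 + cn + d. Substituting each data point gives a linear system:
  27a + 9b + 3c + d = -128
  64a + 16b + 4c + d = -305
  125a + 25b + 5c + d = -600
  216a + 36b + 6c + d = -1043
Solving the system yields a = -5, b = 1, c = 1, d = -5.
So q(n) = -5n^3 + n^2 + n - 5.
Check: q(6) = -1043. ✓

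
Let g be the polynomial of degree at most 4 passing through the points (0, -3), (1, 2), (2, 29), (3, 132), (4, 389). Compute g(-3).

-66

Using the Lagrange interpolation formula with nodes 0, 1, 2, 3, 4:
  L_0(n) = (n - 1)(n - 2)(n - 3)(n - 4) / 24
  L_1(n) = n(n - 2)(n - 3)(n - 4) / -6
  L_2(n) = n(n - 1)(n - 3)(n - 4) / 4
  L_3(n) = n(n - 1)(n - 2)(n - 4) / -6
  L_4(n) = n(n - 1)(n - 2)(n - 3) / 24
Then g(n) = -3·L_0(n) + 2·L_1(n) + 29·L_2(n) + 132·L_3(n) + 389·L_4(n).
Expanding and collecting terms gives g(n) = n⁴ + 3n³ - 5n² + 6n - 3.
Evaluating at n = -3: g(-3) = -66.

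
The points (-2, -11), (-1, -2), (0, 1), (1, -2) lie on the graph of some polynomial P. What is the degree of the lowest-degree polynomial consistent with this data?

2

Forward differences of the values at s = -2, -1, 0, 1:
  P  : -11  -2  1  -2
  Δ  : 9  3  -3
  Δ^2: -6  -6
  Δ^3: 0
The second differences are constant (-6) and nonzero, while all higher differences vanish, so the minimal degree is 2.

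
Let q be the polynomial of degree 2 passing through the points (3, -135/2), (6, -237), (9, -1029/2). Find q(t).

Write q(t) = at^2 + bt + c. Substituting each data point gives a linear system:
  9a + 3b + c = -135/2
  36a + 6b + c = -237
  81a + 9b + c = -1029/2
Solving the system yields a = -6, b = -5/2, c = -6.
So q(t) = -6t^2 - (5/2)t - 6.
Check: q(3) = -135/2. ✓

q(t) = -6t^2 - (5/2)t - 6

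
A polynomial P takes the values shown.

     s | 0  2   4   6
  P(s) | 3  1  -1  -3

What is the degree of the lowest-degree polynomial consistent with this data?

Divided differences on the nodes 0, 2, 4, 6:
  order 0: 3  1  -1  -3
  order 1: -1  -1  -1
  order 2: 0  0
  order 3: 0
The order-1 divided differences are all -1 (nonzero) and every higher order vanishes, so the data lies on a polynomial of degree exactly 1.

1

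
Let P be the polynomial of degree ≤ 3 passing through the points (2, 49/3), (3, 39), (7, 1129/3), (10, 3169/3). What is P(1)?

Using the Lagrange interpolation formula with nodes 2, 3, 7, 10:
  L_0(n) = (n - 3)(n - 7)(n - 10) / -40
  L_1(n) = (n - 2)(n - 7)(n - 10) / 28
  L_2(n) = (n - 2)(n - 3)(n - 10) / -60
  L_3(n) = (n - 2)(n - 3)(n - 7) / 168
Then P(n) = 49/3·L_0(n) + 39·L_1(n) + 1129/3·L_2(n) + 3169/3·L_3(n).
Expanding and collecting terms gives P(n) = n³ + (1/3)n² + 2n + 3.
Evaluating at n = 1: P(1) = 19/3.

19/3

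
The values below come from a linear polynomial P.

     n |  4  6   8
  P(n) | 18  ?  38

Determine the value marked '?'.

On equispaced nodes a degree-1 polynomial has vanishing second forward difference, so
  P(4) - 2·P(6) + P(8) = 0.
Substituting the known values and solving for P(6):
  -2·P(6) = -56
  P(6) = 28.

28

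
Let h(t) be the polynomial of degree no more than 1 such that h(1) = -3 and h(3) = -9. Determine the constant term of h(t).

Write h(t) = at + b. Substituting each data point gives a linear system:
  a + b = -3
  3a + b = -9
Solving the system yields a = -3, b = 0.
So h(t) = -3t.
The constant term is 0.

0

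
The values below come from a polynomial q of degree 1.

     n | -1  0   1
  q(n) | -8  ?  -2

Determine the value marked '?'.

-5

On equispaced nodes a degree-1 polynomial has vanishing second forward difference, so
  q(-1) - 2·q(0) + q(1) = 0.
Substituting the known values and solving for q(0):
  -2·q(0) = 10
  q(0) = -5.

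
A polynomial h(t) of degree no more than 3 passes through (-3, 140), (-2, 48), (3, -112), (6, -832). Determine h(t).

Using the Lagrange interpolation formula with nodes -3, -2, 3, 6:
  L_0(t) = (t + 2)(t - 3)(t - 6) / -54
  L_1(t) = (t + 3)(t - 3)(t - 6) / 40
  L_2(t) = (t + 3)(t + 2)(t - 6) / -90
  L_3(t) = (t + 3)(t + 2)(t - 3) / 216
Then h(t) = 140·L_0(t) + 48·L_1(t) - 112·L_2(t) - 832·L_3(t).
Expanding and collecting terms gives h(t) = -4t^3 + 2t^2 - 6t - 4.
Check: h(-2) = 48. ✓

h(t) = -4t^3 + 2t^2 - 6t - 4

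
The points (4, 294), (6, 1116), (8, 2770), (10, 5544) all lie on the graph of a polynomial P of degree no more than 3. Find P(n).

P(n) = 6n^3 - 4n^2 - 5n - 6

Write P(n) = an^3 + bn^2 + cn + d. Substituting each data point gives a linear system:
  64a + 16b + 4c + d = 294
  216a + 36b + 6c + d = 1116
  512a + 64b + 8c + d = 2770
  1000a + 100b + 10c + d = 5544
Solving the system yields a = 6, b = -4, c = -5, d = -6.
So P(n) = 6n^3 - 4n^2 - 5n - 6.
Check: P(6) = 1116. ✓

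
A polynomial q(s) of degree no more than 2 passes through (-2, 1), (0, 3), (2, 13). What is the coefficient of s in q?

3

Write q(s) = as^2 + bs + c. Substituting each data point gives a linear system:
  4a - 2b + c = 1
  c = 3
  4a + 2b + c = 13
Solving the system yields a = 1, b = 3, c = 3.
So q(s) = s^2 + 3s + 3.
The coefficient of s is 3.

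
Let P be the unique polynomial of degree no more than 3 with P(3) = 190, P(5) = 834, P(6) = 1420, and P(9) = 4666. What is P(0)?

Write P(t) = at^3 + bt^2 + ct + d. Substituting each data point gives a linear system:
  27a + 9b + 3c + d = 190
  125a + 25b + 5c + d = 834
  216a + 36b + 6c + d = 1420
  729a + 81b + 9c + d = 4666
Solving the system yields a = 6, b = 4, c = -4, d = 4.
So P(t) = 6t^3 + 4t^2 - 4t + 4.
Then P(0) = 4.

4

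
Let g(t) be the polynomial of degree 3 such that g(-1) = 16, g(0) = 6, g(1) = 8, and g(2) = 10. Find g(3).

0

Write g(t) = at^3 + bt^2 + ct + d. Substituting each data point gives a linear system:
  -a + b - c + d = 16
  d = 6
  a + b + c + d = 8
  8a + 4b + 2c + d = 10
Solving the system yields a = -2, b = 6, c = -2, d = 6.
So g(t) = -2t^3 + 6t^2 - 2t + 6.
Then g(3) = 0.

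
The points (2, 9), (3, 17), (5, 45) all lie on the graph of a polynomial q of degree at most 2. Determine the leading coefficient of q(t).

2

Write q(t) = at^2 + bt + c. Substituting each data point gives a linear system:
  4a + 2b + c = 9
  9a + 3b + c = 17
  25a + 5b + c = 45
Solving the system yields a = 2, b = -2, c = 5.
So q(t) = 2t^2 - 2t + 5.
The leading coefficient is 2.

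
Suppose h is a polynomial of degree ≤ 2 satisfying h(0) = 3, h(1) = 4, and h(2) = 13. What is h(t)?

Write h(t) = at^2 + bt + c. Substituting each data point gives a linear system:
  c = 3
  a + b + c = 4
  4a + 2b + c = 13
Solving the system yields a = 4, b = -3, c = 3.
So h(t) = 4t^2 - 3t + 3.
Check: h(1) = 4. ✓

h(t) = 4t^2 - 3t + 3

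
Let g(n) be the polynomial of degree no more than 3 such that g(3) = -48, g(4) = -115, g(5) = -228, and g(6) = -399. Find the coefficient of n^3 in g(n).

-2

Write g(n) = an^3 + bn^2 + cn + d. Substituting each data point gives a linear system:
  27a + 9b + 3c + d = -48
  64a + 16b + 4c + d = -115
  125a + 25b + 5c + d = -228
  216a + 36b + 6c + d = -399
Solving the system yields a = -2, b = 1, c = 0, d = -3.
So g(n) = -2n^3 + n^2 - 3.
The leading coefficient is -2.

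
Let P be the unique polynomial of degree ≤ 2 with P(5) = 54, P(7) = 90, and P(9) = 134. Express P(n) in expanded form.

Write P(n) = an^2 + bn + c. Substituting each data point gives a linear system:
  25a + 5b + c = 54
  49a + 7b + c = 90
  81a + 9b + c = 134
Solving the system yields a = 1, b = 6, c = -1.
So P(n) = n^2 + 6n - 1.
Check: P(9) = 134. ✓

P(n) = n^2 + 6n - 1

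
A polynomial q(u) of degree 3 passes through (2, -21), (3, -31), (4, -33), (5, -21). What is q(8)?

159

Using the Lagrange interpolation formula with nodes 2, 3, 4, 5:
  L_0(u) = (u - 3)(u - 4)(u - 5) / -6
  L_1(u) = (u - 2)(u - 4)(u - 5) / 2
  L_2(u) = (u - 2)(u - 3)(u - 5) / -2
  L_3(u) = (u - 2)(u - 3)(u - 4) / 6
Then q(u) = -21·L_0(u) - 31·L_1(u) - 33·L_2(u) - 21·L_3(u).
Expanding and collecting terms gives q(u) = u³ - 5u² - 4u - 1.
Evaluating at u = 8: q(8) = 159.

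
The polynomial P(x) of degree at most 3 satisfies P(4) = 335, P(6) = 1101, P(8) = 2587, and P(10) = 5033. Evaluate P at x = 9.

3675

Using the Lagrange interpolation formula with nodes 4, 6, 8, 10:
  L_0(x) = (x - 6)(x - 8)(x - 10) / -48
  L_1(x) = (x - 4)(x - 8)(x - 10) / 16
  L_2(x) = (x - 4)(x - 6)(x - 10) / -16
  L_3(x) = (x - 4)(x - 6)(x - 8) / 48
Then P(x) = 335·L_0(x) + 1101·L_1(x) + 2587·L_2(x) + 5033·L_3(x).
Expanding and collecting terms gives P(x) = 5x³ + 3x + 3.
Evaluating at x = 9: P(9) = 3675.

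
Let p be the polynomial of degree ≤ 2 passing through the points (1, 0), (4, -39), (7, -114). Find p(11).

-270

Using the Lagrange interpolation formula with nodes 1, 4, 7:
  L_0(t) = (t - 4)(t - 7) / 18
  L_1(t) = (t - 1)(t - 7) / -9
  L_2(t) = (t - 1)(t - 4) / 18
Then p(t) = 0·L_0(t) - 39·L_1(t) - 114·L_2(t).
Expanding and collecting terms gives p(t) = -2t^2 - 3t + 5.
Evaluating at t = 11: p(11) = -270.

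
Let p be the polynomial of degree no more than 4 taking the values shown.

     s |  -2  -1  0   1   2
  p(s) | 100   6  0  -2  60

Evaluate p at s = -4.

1608

Write p(s) = as^4 + bs^3 + cs^2 + ds + e. Substituting each data point gives a linear system:
  16a - 8b + 4c - 2d + e = 100
  a - b + c - d + e = 6
  e = 0
  a + b + c + d + e = -2
  16a + 8b + 4c + 2d + e = 60
Solving the system yields a = 6, b = -2, c = -4, d = -2, e = 0.
So p(s) = 6s^4 - 2s^3 - 4s^2 - 2s.
Then p(-4) = 1608.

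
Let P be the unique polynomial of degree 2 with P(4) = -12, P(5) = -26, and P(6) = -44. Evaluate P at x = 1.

6

Write P(x) = ax^2 + bx + c. Substituting each data point gives a linear system:
  16a + 4b + c = -12
  25a + 5b + c = -26
  36a + 6b + c = -44
Solving the system yields a = -2, b = 4, c = 4.
So P(x) = -2x^2 + 4x + 4.
Then P(1) = 6.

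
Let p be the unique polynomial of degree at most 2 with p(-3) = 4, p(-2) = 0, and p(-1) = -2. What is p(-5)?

Forward differences of the values at u = -3, -2, -1:
  p  : 4  0  -2
  Δ  : -4  -2
  Δ^2: 2
The second differences are constant, confirming degree 2.
Interpolating (Newton forward form) and evaluating at u = -5 gives p(-5) = 18.

18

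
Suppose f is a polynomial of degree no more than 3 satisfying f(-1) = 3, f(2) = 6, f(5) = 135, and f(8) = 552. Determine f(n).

Write f(n) = an^3 + bn^2 + cn + d. Substituting each data point gives a linear system:
  -a + b - c + d = 3
  8a + 4b + 2c + d = 6
  125a + 25b + 5c + d = 135
  512a + 64b + 8c + d = 552
Solving the system yields a = 1, b = 1, c = -3, d = 0.
So f(n) = n^3 + n^2 - 3n.
Check: f(8) = 552. ✓

f(n) = n^3 + n^2 - 3n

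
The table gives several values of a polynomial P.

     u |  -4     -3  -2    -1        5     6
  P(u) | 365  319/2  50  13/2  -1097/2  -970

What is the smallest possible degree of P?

Divided differences on the nodes -4, -3, -2, -1, 5, 6:
  order 0: 365  319/2  50  13/2  -1097/2  -970
  order 1: -411/2  -219/2  -87/2  -185/2  -843/2
  order 2: 48  33  -7  -47
  order 3: -5  -5  -5
  order 4: 0  0
  order 5: 0
The order-3 divided differences are all -5 (nonzero) and every higher order vanishes, so the data lies on a polynomial of degree exactly 3.

3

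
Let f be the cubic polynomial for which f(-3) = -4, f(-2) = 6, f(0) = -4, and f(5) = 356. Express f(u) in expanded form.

Write f(u) = au^3 + bu^2 + cu + d. Substituting each data point gives a linear system:
  -27a + 9b - 3c + d = -4
  -8a + 4b - 2c + d = 6
  d = -4
  125a + 25b + 5c + d = 356
Solving the system yields a = 2, b = 5, c = -3, d = -4.
So f(u) = 2u^3 + 5u^2 - 3u - 4.
Check: f(-3) = -4. ✓

f(u) = 2u^3 + 5u^2 - 3u - 4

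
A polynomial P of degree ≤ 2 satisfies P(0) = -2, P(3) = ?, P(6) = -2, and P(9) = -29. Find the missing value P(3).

7

On equispaced nodes a degree-2 polynomial has vanishing third forward difference, so
  - P(0) + 3·P(3) - 3·P(6) + P(9) = 0.
Substituting the known values and solving for P(3):
  3·P(3) = 21
  P(3) = 7.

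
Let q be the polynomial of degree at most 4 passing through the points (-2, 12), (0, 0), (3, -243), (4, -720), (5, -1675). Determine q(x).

Using the Lagrange interpolation formula with nodes -2, 0, 3, 4, 5:
  L_0(x) = x(x - 3)(x - 4)(x - 5) / 420
  L_1(x) = (x + 2)(x - 3)(x - 4)(x - 5) / -120
  L_2(x) = (x + 2)x(x - 4)(x - 5) / 30
  L_3(x) = (x + 2)x(x - 3)(x - 5) / -24
  L_4(x) = (x + 2)x(x - 3)(x - 4) / 70
Then q(x) = 12·L_0(x) + 0·L_1(x) - 243·L_2(x) - 720·L_3(x) - 1675·L_4(x).
Expanding and collecting terms gives q(x) = -2x^4 - 4x^3 + 3x^2.
Check: q(5) = -1675. ✓

q(x) = -2x^4 - 4x^3 + 3x^2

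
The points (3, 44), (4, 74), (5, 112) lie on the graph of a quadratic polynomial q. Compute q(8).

274

Forward differences of the values at t = 3, 4, 5:
  q  : 44  74  112
  Δ  : 30  38
  Δ^2: 8
The second differences are constant, confirming degree 2.
Interpolating (Newton forward form) and evaluating at t = 8 gives q(8) = 274.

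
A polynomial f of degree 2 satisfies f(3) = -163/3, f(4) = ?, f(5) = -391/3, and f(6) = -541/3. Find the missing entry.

-265/3

On equispaced nodes a degree-2 polynomial has vanishing third forward difference, so
  - f(3) + 3·f(4) - 3·f(5) + f(6) = 0.
Substituting the known values and solving for f(4):
  3·f(4) = -265
  f(4) = -265/3.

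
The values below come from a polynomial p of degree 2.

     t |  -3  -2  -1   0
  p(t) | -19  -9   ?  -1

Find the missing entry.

The 3 known points determine the degree-2 polynomial uniquely.
Write p(t) = at^2 + bt + c. Substituting each data point gives a linear system:
  9a - 3b + c = -19
  4a - 2b + c = -9
  c = -1
Solving the system yields a = -2, b = 0, c = -1.
So p(t) = -2t^2 - 1.
Then p(-1) = -3.

-3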